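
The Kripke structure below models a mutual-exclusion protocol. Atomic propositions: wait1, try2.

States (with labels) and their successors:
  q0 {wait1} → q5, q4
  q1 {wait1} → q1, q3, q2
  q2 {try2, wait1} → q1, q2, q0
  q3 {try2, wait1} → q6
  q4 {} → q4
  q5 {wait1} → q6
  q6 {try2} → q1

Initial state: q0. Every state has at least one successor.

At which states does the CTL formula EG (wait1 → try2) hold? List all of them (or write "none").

{q2, q4}

States satisfying wait1 → try2: {q2, q3, q4, q6}.
States satisfying EG (wait1 → try2): {q2, q4}.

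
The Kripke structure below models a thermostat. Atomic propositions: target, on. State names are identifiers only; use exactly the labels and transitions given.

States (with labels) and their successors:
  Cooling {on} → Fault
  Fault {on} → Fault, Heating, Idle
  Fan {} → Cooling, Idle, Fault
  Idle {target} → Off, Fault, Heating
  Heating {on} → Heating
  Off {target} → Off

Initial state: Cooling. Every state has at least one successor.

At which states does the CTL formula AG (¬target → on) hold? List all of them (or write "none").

{Cooling, Fault, Idle, Heating, Off}

States satisfying ¬target → on: {Cooling, Fault, Idle, Heating, Off}.
States satisfying AG (¬target → on): {Cooling, Fault, Idle, Heating, Off}.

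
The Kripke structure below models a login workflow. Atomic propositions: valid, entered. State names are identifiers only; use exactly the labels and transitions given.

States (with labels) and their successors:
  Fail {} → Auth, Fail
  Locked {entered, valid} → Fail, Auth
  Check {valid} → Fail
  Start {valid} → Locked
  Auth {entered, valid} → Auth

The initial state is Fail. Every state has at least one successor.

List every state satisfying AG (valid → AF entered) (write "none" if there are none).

{Fail, Locked, Start, Auth}

States satisfying valid → AF entered: {Fail, Locked, Start, Auth}.
States satisfying AG (valid → AF entered): {Fail, Locked, Start, Auth}.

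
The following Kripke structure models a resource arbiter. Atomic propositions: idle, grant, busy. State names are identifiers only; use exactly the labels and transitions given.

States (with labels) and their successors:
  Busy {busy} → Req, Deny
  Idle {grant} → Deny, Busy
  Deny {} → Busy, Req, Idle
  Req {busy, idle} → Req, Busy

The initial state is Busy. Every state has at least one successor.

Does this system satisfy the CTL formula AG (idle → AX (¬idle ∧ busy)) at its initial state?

No

States satisfying idle → AX (¬idle ∧ busy): {Busy, Idle, Deny}.
States satisfying AG (idle → AX (¬idle ∧ busy)): ∅.
Req is reachable from Busy and violates idle → AX (¬idle ∧ busy), so AG fails at Busy.
Busy ∉ Sat(AG (idle → AX (¬idle ∧ busy))).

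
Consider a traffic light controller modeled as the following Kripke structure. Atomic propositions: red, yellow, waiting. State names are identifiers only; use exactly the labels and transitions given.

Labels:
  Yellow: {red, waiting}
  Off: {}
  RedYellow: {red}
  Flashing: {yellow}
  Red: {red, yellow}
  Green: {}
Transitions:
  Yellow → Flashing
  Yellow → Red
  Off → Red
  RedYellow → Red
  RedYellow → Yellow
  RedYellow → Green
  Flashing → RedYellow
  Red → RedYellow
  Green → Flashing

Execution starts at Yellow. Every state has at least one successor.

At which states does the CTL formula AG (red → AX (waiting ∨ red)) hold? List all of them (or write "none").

States satisfying red → AX (waiting ∨ red): {Off, Flashing, Red, Green}.
States satisfying AG (red → AX (waiting ∨ red)): ∅.

none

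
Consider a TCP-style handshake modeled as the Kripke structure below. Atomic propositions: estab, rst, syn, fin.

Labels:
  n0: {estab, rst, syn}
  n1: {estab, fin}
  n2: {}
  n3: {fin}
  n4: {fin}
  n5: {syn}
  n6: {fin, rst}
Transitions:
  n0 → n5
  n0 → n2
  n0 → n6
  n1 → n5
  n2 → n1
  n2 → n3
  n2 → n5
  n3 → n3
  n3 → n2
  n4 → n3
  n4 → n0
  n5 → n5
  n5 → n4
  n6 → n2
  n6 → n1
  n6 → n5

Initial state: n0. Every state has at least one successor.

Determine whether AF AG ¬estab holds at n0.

States satisfying AG ¬estab: ∅.
States satisfying AF AG ¬estab: ∅.
There is a path from n0 along which AG ¬estab never holds.
n0 ∉ Sat(AF AG ¬estab).

No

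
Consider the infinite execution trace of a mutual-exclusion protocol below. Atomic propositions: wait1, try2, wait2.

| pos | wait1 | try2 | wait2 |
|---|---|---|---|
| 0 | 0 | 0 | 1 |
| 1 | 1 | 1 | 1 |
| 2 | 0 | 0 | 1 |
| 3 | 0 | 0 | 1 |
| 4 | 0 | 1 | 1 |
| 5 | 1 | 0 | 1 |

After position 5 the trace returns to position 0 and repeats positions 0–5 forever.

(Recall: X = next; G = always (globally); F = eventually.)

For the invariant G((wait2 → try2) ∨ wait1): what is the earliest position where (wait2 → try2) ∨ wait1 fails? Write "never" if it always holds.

At position 0 the labels are {wait2}, so (wait2 → try2) ∨ wait1 is false there. This is the first violation.

0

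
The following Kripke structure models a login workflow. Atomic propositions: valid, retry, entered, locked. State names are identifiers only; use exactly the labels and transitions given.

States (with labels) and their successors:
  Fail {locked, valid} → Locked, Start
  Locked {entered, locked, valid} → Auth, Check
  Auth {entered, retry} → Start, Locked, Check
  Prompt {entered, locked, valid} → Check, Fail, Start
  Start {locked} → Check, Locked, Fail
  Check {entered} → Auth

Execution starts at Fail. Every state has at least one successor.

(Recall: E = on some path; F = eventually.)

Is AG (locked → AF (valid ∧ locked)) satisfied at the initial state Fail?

No

States satisfying locked → AF (valid ∧ locked): {Fail, Locked, Auth, Prompt, Check}.
States satisfying AG (locked → AF (valid ∧ locked)): ∅.
Start is reachable from Fail and violates locked → AF (valid ∧ locked), so AG fails at Fail.
Fail ∉ Sat(AG (locked → AF (valid ∧ locked))).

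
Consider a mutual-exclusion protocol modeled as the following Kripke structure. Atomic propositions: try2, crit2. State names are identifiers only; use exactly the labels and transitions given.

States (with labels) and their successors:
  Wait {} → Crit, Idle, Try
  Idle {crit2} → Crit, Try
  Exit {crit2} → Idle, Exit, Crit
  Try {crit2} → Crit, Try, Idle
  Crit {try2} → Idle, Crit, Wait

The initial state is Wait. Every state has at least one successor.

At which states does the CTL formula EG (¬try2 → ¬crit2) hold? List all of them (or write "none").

States satisfying ¬try2 → ¬crit2: {Wait, Crit}.
States satisfying EG (¬try2 → ¬crit2): {Wait, Crit}.

{Wait, Crit}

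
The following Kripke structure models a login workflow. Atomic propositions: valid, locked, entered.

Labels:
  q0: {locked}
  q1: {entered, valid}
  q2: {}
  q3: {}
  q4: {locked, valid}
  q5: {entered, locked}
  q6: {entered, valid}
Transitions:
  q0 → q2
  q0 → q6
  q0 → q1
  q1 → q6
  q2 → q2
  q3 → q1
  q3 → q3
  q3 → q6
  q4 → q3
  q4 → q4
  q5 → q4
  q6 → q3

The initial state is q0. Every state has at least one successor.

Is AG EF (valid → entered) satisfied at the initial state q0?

Holds

States satisfying EF (valid → entered): {q0, q1, q2, q3, q4, q5, q6}.
States satisfying AG EF (valid → entered): {q0, q1, q2, q3, q4, q5, q6}.
Every state reachable from q0 satisfies EF (valid → entered).
q0 ∈ Sat(AG EF (valid → entered)).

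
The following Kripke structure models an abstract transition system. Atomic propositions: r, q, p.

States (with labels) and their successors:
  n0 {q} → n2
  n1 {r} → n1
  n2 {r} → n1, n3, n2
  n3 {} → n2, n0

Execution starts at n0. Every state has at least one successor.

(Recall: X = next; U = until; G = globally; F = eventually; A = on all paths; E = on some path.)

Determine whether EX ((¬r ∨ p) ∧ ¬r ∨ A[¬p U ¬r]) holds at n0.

States satisfying (¬r ∨ p) ∧ ¬r ∨ A[¬p U ¬r]: {n0, n3}.
States satisfying EX ((¬r ∨ p) ∧ ¬r ∨ A[¬p U ¬r]): {n2, n3}.
No suitable path/successor from n0 witnesses the formula.
n0 ∉ Sat(EX ((¬r ∨ p) ∧ ¬r ∨ A[¬p U ¬r])).

Does not hold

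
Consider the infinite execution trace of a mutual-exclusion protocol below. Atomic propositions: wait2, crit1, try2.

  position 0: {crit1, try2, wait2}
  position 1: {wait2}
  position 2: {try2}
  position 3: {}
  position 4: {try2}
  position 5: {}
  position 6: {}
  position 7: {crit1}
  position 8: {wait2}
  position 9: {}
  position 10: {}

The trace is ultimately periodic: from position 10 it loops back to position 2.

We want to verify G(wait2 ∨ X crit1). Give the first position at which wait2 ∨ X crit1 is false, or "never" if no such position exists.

2

Check wait2 ∨ X crit1 at each position in order: 0 ✓, 1 ✓.
At position 2 the labels are {try2} and the next position 3 has {}, so wait2 ∨ X crit1 is false there. This is the first violation.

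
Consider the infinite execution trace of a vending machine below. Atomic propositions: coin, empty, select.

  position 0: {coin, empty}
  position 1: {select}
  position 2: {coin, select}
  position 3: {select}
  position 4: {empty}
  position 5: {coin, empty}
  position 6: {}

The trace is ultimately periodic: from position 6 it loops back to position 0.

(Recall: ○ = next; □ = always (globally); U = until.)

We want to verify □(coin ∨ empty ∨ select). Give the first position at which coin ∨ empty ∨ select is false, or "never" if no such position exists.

Check coin ∨ empty ∨ select at each position in order: 0 ✓, 1 ✓, 2 ✓, 3 ✓, 4 ✓, 5 ✓.
At position 6 the labels are {}, so coin ∨ empty ∨ select is false there. This is the first violation.

6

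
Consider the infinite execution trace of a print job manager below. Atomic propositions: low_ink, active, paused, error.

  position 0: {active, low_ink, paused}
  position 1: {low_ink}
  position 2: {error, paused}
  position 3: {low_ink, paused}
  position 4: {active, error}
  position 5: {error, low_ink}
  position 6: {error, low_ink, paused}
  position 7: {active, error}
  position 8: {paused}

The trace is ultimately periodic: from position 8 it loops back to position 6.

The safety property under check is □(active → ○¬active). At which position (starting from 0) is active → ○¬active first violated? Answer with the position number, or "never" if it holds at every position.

active → ○¬active holds at every position 0..8, and those are all the positions the trace ever visits, so the invariant □(active → ○¬active) is never violated.

never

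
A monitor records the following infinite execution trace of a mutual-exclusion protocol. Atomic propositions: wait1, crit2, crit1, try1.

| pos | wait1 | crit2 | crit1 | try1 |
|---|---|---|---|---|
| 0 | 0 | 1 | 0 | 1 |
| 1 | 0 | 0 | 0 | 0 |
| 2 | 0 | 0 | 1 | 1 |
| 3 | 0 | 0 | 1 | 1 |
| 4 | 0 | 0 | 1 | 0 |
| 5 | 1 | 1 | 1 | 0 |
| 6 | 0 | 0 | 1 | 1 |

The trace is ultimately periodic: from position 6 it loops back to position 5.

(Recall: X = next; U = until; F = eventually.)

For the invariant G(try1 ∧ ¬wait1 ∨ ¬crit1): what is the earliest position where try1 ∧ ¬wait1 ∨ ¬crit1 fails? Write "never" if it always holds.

4

Check try1 ∧ ¬wait1 ∨ ¬crit1 at each position in order: 0 ✓, 1 ✓, 2 ✓, 3 ✓.
At position 4 the labels are {crit1}, so try1 ∧ ¬wait1 ∨ ¬crit1 is false there. This is the first violation.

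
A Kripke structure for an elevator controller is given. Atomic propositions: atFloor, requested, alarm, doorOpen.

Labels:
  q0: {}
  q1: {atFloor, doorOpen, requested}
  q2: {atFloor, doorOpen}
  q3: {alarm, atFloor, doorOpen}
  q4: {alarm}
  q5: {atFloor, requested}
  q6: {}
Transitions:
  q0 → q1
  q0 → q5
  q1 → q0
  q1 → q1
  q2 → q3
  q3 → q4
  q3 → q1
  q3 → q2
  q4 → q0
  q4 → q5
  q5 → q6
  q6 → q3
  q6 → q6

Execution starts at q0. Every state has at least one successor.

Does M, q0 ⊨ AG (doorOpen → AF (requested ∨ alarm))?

Holds

States satisfying doorOpen → AF (requested ∨ alarm): {q0, q1, q2, q3, q4, q5, q6}.
States satisfying AG (doorOpen → AF (requested ∨ alarm)): {q0, q1, q2, q3, q4, q5, q6}.
Every state reachable from q0 satisfies doorOpen → AF (requested ∨ alarm).
q0 ∈ Sat(AG (doorOpen → AF (requested ∨ alarm))).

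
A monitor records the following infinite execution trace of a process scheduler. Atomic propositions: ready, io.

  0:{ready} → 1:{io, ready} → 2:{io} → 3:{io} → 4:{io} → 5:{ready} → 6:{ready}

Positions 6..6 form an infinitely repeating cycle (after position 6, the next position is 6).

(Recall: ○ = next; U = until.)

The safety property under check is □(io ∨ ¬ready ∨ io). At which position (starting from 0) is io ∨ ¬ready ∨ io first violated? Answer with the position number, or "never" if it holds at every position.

At position 0 the labels are {ready}, so io ∨ ¬ready ∨ io is false there. This is the first violation.

0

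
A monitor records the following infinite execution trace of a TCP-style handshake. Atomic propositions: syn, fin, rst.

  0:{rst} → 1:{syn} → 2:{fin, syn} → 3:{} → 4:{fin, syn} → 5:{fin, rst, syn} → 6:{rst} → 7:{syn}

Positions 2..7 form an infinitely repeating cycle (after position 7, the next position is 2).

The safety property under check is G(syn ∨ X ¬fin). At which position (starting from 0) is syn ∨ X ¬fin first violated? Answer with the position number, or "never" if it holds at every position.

Check syn ∨ X ¬fin at each position in order: 0 ✓, 1 ✓, 2 ✓.
At position 3 the labels are {} and the next position 4 has {fin, syn}, so syn ∨ X ¬fin is false there. This is the first violation.

3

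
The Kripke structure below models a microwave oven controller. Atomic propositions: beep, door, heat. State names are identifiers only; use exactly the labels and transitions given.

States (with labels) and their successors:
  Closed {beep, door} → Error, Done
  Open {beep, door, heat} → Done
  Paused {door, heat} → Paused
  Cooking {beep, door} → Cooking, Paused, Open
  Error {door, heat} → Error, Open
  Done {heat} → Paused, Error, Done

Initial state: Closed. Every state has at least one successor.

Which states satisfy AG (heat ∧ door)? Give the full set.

States satisfying heat ∧ door: {Open, Paused, Error}.
States satisfying AG (heat ∧ door): {Paused}.

{Paused}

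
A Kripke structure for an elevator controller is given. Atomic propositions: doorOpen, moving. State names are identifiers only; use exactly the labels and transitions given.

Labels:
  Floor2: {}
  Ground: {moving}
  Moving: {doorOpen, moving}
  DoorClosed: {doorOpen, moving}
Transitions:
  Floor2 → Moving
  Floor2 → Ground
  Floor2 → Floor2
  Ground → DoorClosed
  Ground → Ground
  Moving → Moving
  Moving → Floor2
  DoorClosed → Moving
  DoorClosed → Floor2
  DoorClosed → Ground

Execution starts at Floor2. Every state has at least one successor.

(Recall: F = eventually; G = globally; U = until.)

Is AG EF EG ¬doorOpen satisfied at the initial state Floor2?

States satisfying EF EG ¬doorOpen: {Floor2, Ground, Moving, DoorClosed}.
States satisfying AG EF EG ¬doorOpen: {Floor2, Ground, Moving, DoorClosed}.
Every state reachable from Floor2 satisfies EF EG ¬doorOpen.
Floor2 ∈ Sat(AG EF EG ¬doorOpen).

Holds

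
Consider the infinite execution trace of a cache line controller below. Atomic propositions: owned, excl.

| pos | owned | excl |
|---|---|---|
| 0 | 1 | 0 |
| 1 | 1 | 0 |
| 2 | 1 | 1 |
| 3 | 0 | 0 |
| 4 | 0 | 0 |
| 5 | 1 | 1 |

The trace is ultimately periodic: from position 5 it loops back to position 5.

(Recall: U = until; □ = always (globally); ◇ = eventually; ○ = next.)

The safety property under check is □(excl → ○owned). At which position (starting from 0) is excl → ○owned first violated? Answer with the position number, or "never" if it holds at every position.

Check excl → ○owned at each position in order: 0 ✓, 1 ✓.
At position 2 the labels are {excl, owned} and the next position 3 has {}, so excl → ○owned is false there. This is the first violation.

2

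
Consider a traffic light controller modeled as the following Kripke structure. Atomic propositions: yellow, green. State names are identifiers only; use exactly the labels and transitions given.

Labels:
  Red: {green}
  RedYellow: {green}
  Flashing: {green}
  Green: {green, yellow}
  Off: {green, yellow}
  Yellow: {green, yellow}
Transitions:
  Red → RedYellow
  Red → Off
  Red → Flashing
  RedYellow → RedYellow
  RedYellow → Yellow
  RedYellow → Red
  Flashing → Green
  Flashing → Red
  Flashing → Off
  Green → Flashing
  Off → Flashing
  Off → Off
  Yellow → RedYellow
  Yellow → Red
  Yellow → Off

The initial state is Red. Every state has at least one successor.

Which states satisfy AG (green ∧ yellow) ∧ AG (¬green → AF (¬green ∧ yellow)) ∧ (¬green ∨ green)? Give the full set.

none

States satisfying green ∧ yellow: {Green, Off, Yellow}.
States satisfying AG (green ∧ yellow): ∅.
States satisfying ¬green → AF (¬green ∧ yellow): {Red, RedYellow, Flashing, Green, Off, Yellow}.
States satisfying AG (¬green → AF (¬green ∧ yellow)): {Red, RedYellow, Flashing, Green, Off, Yellow}.
States satisfying ¬green: ∅.
States satisfying ¬green ∨ green: {Red, RedYellow, Flashing, Green, Off, Yellow}.
States satisfying AG (green ∧ yellow) ∧ AG (¬green → AF (¬green ∧ yellow)) ∧ (¬green ∨ green): ∅.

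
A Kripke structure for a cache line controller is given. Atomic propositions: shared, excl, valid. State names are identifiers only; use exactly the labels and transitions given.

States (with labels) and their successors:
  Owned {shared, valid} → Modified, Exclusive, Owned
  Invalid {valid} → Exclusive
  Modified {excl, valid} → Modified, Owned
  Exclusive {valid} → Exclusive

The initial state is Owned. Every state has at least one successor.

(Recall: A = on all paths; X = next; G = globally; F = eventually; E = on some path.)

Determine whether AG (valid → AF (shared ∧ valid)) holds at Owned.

States satisfying valid → AF (shared ∧ valid): {Owned}.
States satisfying AG (valid → AF (shared ∧ valid)): ∅.
Exclusive is reachable from Owned and violates valid → AF (shared ∧ valid), so AG fails at Owned.
Owned ∉ Sat(AG (valid → AF (shared ∧ valid))).

No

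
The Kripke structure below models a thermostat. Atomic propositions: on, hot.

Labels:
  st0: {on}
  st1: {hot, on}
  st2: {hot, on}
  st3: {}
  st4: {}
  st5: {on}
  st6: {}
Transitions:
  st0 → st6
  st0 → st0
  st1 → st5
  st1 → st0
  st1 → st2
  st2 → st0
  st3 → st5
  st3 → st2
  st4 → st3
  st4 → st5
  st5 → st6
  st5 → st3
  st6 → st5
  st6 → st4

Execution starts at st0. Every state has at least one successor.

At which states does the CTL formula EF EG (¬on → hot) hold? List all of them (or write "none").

{st0, st1, st2, st3, st4, st5, st6}

States satisfying EG (¬on → hot): {st0, st1, st2}.
States satisfying EF EG (¬on → hot): {st0, st1, st2, st3, st4, st5, st6}.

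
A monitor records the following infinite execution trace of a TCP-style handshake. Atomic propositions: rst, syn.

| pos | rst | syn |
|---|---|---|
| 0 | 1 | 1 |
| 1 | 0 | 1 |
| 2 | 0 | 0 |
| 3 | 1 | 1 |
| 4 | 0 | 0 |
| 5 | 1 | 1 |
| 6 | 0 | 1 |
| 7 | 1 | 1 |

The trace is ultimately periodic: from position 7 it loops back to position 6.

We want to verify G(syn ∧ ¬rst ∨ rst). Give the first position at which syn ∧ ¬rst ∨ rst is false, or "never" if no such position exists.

2

Check syn ∧ ¬rst ∨ rst at each position in order: 0 ✓, 1 ✓.
At position 2 the labels are {}, so syn ∧ ¬rst ∨ rst is false there. This is the first violation.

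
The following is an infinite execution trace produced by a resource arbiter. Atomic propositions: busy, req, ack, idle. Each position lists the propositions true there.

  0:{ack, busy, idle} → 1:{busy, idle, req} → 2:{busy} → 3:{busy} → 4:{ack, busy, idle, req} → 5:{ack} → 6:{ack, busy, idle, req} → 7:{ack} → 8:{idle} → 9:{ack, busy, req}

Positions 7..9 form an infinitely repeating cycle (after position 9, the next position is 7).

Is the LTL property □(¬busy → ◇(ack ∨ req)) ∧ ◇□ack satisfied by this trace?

¬busy → ◇(ack ∨ req) holds at every position 0..9, and those are all positions ever visited, so □(¬busy → ◇(ack ∨ req)) holds.
Positions where ¬busy holds: 5, 7, 8.
Check ◇(ack ∨ req) at each: 5→ok, 7→ok, 8→ok.
□ack is false at every position 0..9, so it never becomes true and ◇□ack fails.
At position 0: □(¬busy → ◇(ack ∨ req)) is true; ◇□ack is false; so □(¬busy → ◇(ack ∨ req)) ∧ ◇□ack is false.

Does not hold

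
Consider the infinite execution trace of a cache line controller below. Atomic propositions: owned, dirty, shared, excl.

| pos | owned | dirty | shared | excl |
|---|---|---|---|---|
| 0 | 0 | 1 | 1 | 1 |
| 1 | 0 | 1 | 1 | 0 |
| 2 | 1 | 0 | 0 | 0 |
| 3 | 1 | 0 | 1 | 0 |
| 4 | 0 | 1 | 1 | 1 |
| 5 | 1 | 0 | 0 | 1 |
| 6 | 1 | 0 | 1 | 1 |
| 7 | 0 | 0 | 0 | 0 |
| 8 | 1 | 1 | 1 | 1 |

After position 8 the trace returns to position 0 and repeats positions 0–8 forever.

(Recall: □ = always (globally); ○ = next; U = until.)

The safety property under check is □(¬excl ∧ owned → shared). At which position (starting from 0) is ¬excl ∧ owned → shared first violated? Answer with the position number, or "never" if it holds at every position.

Check ¬excl ∧ owned → shared at each position in order: 0 ✓, 1 ✓.
At position 2 the labels are {owned}, so ¬excl ∧ owned → shared is false there. This is the first violation.

2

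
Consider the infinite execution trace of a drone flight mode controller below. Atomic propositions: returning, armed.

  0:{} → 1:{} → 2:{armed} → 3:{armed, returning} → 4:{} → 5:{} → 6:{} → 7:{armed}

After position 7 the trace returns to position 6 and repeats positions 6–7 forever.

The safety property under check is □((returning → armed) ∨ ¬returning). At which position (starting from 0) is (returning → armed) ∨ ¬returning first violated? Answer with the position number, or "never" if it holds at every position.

never

(returning → armed) ∨ ¬returning holds at every position 0..7, and those are all the positions the trace ever visits, so the invariant □((returning → armed) ∨ ¬returning) is never violated.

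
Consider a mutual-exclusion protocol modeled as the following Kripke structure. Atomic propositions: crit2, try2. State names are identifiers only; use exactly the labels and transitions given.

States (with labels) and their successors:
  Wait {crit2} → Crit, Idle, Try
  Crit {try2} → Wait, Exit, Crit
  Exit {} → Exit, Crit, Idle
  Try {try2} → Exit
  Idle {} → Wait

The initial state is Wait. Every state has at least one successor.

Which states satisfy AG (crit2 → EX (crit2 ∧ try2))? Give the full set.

States satisfying crit2 → EX (crit2 ∧ try2): {Crit, Exit, Try, Idle}.
States satisfying AG (crit2 → EX (crit2 ∧ try2)): ∅.

none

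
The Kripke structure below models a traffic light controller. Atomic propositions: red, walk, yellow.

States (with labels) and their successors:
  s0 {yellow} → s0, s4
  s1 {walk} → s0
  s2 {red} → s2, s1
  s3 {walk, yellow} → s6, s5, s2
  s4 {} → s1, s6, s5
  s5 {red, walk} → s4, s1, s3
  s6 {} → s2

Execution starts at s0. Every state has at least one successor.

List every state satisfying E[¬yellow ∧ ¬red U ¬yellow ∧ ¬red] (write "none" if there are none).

States satisfying ¬yellow ∧ ¬red: {s1, s4, s6}.
States satisfying E[¬yellow ∧ ¬red U ¬yellow ∧ ¬red]: {s1, s4, s6}.

{s1, s4, s6}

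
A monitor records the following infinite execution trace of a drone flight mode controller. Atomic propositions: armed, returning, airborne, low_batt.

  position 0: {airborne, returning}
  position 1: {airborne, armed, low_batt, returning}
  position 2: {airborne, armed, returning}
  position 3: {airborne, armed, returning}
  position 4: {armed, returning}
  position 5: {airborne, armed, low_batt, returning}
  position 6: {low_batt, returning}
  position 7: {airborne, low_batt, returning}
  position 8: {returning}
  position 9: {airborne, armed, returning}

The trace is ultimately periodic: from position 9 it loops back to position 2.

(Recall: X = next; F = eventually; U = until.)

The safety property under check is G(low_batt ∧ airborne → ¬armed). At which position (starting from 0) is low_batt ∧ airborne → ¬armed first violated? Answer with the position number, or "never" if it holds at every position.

1

Check low_batt ∧ airborne → ¬armed at each position in order: 0 ✓.
At position 1 the labels are {airborne, armed, low_batt, returning}, so low_batt ∧ airborne → ¬armed is false there. This is the first violation.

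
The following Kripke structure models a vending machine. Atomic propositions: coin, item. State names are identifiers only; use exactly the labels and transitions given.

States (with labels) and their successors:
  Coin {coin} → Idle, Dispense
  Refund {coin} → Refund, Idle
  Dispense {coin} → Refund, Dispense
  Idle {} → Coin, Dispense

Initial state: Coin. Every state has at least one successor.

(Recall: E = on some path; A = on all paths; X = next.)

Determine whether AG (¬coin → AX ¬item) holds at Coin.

States satisfying ¬coin → AX ¬item: {Coin, Refund, Dispense, Idle}.
States satisfying AG (¬coin → AX ¬item): {Coin, Refund, Dispense, Idle}.
Every state reachable from Coin satisfies ¬coin → AX ¬item.
Coin ∈ Sat(AG (¬coin → AX ¬item)).

Satisfied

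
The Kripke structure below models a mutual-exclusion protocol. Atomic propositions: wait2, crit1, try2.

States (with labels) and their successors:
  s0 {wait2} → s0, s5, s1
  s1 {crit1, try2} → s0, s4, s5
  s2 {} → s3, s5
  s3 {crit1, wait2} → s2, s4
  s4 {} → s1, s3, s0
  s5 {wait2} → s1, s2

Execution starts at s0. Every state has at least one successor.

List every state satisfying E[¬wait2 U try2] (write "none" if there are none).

{s1, s4}

States satisfying ¬wait2: {s1, s2, s4}.
States satisfying try2: {s1}.
States satisfying E[¬wait2 U try2]: {s1, s4}.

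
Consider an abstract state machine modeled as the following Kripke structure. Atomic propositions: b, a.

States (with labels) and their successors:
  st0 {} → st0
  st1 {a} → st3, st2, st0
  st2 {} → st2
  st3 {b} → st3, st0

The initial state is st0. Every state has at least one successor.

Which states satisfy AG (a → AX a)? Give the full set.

States satisfying a → AX a: {st0, st2, st3}.
States satisfying AG (a → AX a): {st0, st2, st3}.

{st0, st2, st3}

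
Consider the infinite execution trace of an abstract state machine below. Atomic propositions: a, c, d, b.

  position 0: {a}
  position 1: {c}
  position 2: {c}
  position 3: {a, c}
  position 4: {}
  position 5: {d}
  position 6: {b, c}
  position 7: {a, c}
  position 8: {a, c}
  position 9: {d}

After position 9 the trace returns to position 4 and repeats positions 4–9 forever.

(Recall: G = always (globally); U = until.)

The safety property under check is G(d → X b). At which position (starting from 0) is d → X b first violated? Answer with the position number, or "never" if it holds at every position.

Check d → X b at each position in order: 0 ✓, 1 ✓, 2 ✓, 3 ✓, 4 ✓, 5 ✓, 6 ✓, 7 ✓, 8 ✓.
At position 9 the labels are {d} and the next position 4 has {}, so d → X b is false there. This is the first violation.

9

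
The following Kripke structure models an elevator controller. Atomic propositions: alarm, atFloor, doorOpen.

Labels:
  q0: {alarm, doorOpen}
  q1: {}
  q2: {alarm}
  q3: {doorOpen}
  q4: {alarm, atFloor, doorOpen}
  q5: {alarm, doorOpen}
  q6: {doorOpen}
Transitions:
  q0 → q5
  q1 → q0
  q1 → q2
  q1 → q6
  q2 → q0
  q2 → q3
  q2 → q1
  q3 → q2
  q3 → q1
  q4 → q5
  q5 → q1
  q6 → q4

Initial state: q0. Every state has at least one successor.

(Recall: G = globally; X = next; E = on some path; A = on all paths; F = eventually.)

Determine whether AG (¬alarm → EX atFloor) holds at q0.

States satisfying ¬alarm → EX atFloor: {q0, q2, q4, q5, q6}.
States satisfying AG (¬alarm → EX atFloor): ∅.
q1 is reachable from q0 and violates ¬alarm → EX atFloor, so AG fails at q0.
q0 ∉ Sat(AG (¬alarm → EX atFloor)).

Violated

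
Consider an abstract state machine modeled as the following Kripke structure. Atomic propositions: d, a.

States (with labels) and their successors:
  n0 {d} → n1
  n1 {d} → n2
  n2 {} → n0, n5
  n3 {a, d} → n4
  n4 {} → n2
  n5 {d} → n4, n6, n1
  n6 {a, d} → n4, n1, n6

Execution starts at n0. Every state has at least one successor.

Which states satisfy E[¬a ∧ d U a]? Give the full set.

States satisfying ¬a ∧ d: {n0, n1, n5}.
States satisfying a: {n3, n6}.
States satisfying E[¬a ∧ d U a]: {n3, n5, n6}.

{n3, n5, n6}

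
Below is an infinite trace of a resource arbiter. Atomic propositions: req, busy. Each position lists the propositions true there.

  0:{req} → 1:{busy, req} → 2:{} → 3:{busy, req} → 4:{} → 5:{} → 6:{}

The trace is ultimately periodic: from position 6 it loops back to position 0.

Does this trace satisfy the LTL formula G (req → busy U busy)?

req → busy U busy must hold at every position from 0 onward. It fails at position 0, so G (req → busy U busy) is false.
Positions where req holds: 0, 1, 3.
Check busy U busy at each: 0→fails, 1→ok, 3→ok.

Does not hold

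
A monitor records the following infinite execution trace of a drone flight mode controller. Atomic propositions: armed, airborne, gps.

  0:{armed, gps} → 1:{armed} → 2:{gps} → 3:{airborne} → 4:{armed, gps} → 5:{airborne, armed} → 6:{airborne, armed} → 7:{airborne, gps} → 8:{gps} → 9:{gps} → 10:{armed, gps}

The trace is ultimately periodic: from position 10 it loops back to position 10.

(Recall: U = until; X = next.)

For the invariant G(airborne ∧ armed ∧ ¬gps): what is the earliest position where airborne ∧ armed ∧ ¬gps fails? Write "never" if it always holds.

0

At position 0 the labels are {armed, gps}, so airborne ∧ armed ∧ ¬gps is false there. This is the first violation.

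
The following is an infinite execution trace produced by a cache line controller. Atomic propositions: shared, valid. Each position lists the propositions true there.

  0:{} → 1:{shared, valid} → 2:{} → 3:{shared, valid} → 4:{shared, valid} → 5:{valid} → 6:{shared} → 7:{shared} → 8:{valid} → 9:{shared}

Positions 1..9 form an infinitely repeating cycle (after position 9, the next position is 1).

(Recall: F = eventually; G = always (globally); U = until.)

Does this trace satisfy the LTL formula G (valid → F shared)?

valid → F shared holds at every position 0..9, and those are all positions ever visited, so G (valid → F shared) holds.
Positions where valid holds: 1, 3, 4, 5, 8.
Check F shared at each: 1→ok, 3→ok, 4→ok, 5→ok, 8→ok.

Yes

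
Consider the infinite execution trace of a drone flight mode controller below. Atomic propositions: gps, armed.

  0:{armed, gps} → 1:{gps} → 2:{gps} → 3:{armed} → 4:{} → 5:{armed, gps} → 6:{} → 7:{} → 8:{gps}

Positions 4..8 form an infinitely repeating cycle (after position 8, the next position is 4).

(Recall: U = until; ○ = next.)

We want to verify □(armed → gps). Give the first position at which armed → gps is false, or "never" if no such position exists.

3

Check armed → gps at each position in order: 0 ✓, 1 ✓, 2 ✓.
At position 3 the labels are {armed}, so armed → gps is false there. This is the first violation.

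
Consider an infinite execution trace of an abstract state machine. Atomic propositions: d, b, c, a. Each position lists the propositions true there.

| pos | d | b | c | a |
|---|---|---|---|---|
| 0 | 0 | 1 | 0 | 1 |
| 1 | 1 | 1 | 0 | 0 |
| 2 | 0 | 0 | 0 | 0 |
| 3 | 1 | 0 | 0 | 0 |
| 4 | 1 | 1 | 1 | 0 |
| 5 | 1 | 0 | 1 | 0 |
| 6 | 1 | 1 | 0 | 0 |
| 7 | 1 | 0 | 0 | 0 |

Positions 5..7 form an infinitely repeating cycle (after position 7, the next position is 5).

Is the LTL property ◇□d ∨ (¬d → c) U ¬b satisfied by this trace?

Satisfied

□d holds at position 3, which is reachable from 0, so ◇□d holds.
Walking from position 0: at position 0, ¬b has not yet held and ¬d → c fails, so (¬d → c) U ¬b is false.
At position 0: ◇□d is true; (¬d → c) U ¬b is false; so ◇□d ∨ (¬d → c) U ¬b is true.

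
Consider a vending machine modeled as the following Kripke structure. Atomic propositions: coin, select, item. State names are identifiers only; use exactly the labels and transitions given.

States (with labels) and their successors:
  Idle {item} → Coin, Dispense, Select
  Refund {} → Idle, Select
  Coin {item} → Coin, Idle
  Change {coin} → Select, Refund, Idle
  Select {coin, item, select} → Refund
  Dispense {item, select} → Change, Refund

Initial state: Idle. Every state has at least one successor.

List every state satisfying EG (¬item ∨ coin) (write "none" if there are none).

{Refund, Change, Select}

States satisfying ¬item ∨ coin: {Refund, Change, Select}.
States satisfying EG (¬item ∨ coin): {Refund, Change, Select}.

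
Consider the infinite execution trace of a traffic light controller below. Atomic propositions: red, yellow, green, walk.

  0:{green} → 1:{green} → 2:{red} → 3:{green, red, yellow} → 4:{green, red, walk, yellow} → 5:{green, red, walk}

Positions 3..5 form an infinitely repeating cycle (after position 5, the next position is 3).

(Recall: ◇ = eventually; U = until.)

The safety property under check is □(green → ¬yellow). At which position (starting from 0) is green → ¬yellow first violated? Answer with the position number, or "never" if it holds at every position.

Check green → ¬yellow at each position in order: 0 ✓, 1 ✓, 2 ✓.
At position 3 the labels are {green, red, yellow}, so green → ¬yellow is false there. This is the first violation.

3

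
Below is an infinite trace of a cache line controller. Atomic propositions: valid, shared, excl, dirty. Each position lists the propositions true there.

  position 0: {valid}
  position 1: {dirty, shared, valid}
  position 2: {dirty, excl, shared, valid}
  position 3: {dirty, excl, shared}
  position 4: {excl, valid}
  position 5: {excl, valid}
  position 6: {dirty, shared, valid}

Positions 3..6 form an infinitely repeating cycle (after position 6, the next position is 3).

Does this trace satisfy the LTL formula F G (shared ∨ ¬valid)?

No

G (shared ∨ ¬valid) is false at every position 0..6, so it never becomes true and F G (shared ∨ ¬valid) fails.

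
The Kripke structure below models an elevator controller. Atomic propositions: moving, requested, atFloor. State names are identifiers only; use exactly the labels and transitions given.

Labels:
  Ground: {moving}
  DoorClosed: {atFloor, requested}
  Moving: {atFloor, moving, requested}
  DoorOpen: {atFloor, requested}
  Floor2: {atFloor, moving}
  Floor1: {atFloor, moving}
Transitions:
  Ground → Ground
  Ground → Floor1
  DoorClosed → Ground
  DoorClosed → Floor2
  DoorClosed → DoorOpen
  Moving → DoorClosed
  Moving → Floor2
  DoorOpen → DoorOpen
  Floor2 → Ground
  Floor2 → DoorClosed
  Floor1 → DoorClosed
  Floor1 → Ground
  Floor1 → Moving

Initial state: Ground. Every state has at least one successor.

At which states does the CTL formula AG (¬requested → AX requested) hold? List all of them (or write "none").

States satisfying ¬requested → AX requested: {DoorClosed, Moving, DoorOpen}.
States satisfying AG (¬requested → AX requested): {DoorOpen}.

{DoorOpen}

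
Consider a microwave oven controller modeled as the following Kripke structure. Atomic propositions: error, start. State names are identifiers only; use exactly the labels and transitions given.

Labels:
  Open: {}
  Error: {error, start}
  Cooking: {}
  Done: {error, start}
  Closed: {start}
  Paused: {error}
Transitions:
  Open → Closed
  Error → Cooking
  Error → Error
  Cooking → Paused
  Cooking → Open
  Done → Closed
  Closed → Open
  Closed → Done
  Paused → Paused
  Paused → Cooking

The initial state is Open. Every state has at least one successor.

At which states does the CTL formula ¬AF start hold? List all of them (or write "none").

{Cooking, Paused}

States satisfying start: {Error, Done, Closed}.
States satisfying AF start: {Open, Error, Done, Closed}.
States satisfying ¬AF start: {Cooking, Paused}.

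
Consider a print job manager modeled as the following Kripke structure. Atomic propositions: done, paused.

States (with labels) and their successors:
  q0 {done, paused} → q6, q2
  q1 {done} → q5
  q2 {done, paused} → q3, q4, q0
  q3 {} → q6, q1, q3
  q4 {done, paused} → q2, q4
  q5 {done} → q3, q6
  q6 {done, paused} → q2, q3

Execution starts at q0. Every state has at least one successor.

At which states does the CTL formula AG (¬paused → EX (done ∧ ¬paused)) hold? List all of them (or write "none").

States satisfying ¬paused → EX (done ∧ ¬paused): {q0, q1, q2, q3, q4, q6}.
States satisfying AG (¬paused → EX (done ∧ ¬paused)): ∅.

none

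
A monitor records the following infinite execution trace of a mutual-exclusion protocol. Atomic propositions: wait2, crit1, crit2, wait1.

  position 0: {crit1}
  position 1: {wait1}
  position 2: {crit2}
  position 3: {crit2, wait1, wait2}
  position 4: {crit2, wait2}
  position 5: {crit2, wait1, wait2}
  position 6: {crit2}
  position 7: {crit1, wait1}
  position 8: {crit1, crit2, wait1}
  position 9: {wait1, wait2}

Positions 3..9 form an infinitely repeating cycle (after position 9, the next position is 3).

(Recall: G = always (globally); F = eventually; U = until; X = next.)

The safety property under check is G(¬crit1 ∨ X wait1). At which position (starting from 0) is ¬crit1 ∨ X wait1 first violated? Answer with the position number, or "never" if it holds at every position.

¬crit1 ∨ X wait1 holds at every position 0..9, and those are all the positions the trace ever visits, so the invariant G(¬crit1 ∨ X wait1) is never violated.

never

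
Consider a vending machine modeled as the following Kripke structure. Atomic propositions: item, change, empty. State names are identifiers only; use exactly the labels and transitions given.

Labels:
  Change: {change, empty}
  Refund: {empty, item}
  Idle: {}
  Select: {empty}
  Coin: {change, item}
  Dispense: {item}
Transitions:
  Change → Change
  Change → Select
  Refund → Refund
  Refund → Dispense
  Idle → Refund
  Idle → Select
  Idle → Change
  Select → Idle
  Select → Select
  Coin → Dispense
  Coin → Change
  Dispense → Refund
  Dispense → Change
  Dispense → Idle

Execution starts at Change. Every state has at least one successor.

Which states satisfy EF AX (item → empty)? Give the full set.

{Change, Refund, Idle, Select, Coin, Dispense}

States satisfying AX (item → empty): {Change, Idle, Select, Dispense}.
States satisfying EF AX (item → empty): {Change, Refund, Idle, Select, Coin, Dispense}.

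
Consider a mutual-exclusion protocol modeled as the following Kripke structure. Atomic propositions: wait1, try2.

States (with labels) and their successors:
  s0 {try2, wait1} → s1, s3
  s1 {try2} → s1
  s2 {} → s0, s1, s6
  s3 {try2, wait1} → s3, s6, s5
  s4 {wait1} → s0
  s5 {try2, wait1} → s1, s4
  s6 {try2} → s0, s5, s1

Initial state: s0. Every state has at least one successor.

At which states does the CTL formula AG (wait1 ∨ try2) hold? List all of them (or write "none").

{s0, s1, s3, s4, s5, s6}

States satisfying wait1 ∨ try2: {s0, s1, s3, s4, s5, s6}.
States satisfying AG (wait1 ∨ try2): {s0, s1, s3, s4, s5, s6}.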